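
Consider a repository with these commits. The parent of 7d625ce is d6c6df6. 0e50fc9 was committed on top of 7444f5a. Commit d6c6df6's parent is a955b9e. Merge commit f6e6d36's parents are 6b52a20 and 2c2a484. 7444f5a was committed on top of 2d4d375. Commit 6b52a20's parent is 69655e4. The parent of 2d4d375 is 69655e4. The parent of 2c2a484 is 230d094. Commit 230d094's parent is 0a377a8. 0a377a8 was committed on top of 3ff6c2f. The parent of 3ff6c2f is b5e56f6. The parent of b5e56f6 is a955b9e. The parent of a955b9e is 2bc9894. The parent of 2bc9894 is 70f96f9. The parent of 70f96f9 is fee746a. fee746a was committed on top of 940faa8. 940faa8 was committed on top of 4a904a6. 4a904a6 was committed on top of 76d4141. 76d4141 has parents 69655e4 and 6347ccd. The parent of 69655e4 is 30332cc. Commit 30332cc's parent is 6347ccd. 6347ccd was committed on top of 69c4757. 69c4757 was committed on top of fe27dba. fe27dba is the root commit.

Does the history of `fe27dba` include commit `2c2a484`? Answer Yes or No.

No

Ancestors of fe27dba: {fe27dba}.
2c2a484 is not in that set, so it is not an ancestor of fe27dba.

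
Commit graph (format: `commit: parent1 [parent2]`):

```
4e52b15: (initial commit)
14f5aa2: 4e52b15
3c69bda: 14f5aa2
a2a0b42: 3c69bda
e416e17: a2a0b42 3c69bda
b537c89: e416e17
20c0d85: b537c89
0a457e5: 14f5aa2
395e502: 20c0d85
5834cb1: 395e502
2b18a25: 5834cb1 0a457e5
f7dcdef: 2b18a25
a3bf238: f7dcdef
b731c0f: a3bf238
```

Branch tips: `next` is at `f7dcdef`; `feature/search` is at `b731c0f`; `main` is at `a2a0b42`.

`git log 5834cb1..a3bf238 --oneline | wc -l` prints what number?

Reachable from a3bf238: {0a457e5, 14f5aa2, 20c0d85, 2b18a25, 395e502, 3c69bda, 4e52b15, 5834cb1, a2a0b42, a3bf238, b537c89, e416e17, f7dcdef}.
Reachable from 5834cb1: {14f5aa2, 20c0d85, 395e502, 3c69bda, 4e52b15, 5834cb1, a2a0b42, b537c89, e416e17}.
In a3bf238's history but not 5834cb1's: {0a457e5, 2b18a25, a3bf238, f7dcdef} — 4 commits.

4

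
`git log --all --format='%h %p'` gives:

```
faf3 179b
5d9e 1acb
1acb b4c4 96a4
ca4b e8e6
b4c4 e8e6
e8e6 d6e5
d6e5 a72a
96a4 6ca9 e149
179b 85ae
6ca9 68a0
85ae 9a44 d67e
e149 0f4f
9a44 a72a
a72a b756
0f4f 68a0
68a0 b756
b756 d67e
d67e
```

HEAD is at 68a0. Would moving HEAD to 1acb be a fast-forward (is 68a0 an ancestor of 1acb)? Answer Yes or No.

Yes

A fast-forward from 68a0 to 1acb is possible iff 68a0 is an ancestor of 1acb.
Ancestors of 1acb: {0f4f, 1acb, 68a0, 6ca9, 96a4, a72a, b4c4, b756, d67e, d6e5, e149, e8e6}.
68a0 is among them, so fast-forward is possible.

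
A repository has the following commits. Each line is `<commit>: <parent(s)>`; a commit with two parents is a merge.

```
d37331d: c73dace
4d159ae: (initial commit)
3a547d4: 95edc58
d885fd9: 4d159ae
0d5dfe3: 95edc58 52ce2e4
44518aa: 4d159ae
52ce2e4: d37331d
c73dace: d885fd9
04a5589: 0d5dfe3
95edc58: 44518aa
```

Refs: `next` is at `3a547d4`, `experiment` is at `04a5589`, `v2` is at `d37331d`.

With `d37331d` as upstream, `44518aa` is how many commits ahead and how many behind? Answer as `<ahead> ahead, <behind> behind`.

Reachable from 44518aa: {44518aa, 4d159ae}.
Reachable from d37331d: {4d159ae, c73dace, d37331d, d885fd9}.
Only in 44518aa's history (ahead): {44518aa} — 1.
Only in d37331d's history (behind): {c73dace, d37331d, d885fd9} — 3.

1 ahead, 3 behind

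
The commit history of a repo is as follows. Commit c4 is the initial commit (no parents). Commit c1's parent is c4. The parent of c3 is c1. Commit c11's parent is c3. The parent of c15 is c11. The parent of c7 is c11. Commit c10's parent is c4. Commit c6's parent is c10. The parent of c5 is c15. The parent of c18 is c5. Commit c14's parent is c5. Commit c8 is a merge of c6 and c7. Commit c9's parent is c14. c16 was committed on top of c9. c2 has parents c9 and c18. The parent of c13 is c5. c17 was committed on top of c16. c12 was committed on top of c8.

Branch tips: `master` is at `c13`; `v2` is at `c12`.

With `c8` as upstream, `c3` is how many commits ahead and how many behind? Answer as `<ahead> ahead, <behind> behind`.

Reachable from c3: {c1, c3, c4}.
Reachable from c8: {c1, c10, c11, c3, c4, c6, c7, c8}.
Only in c3's history (ahead): {} — 0.
Only in c8's history (behind): {c10, c11, c6, c7, c8} — 5.

0 ahead, 5 behind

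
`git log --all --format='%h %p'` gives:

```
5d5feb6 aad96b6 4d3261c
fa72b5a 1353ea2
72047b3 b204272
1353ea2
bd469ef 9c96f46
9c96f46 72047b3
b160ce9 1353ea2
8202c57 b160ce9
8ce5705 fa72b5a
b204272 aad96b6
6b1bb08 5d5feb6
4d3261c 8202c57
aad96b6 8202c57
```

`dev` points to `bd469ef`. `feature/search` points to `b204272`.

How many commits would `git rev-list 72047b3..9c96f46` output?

Reachable from 9c96f46: {1353ea2, 72047b3, 8202c57, 9c96f46, aad96b6, b160ce9, b204272}.
Reachable from 72047b3: {1353ea2, 72047b3, 8202c57, aad96b6, b160ce9, b204272}.
In 9c96f46's history but not 72047b3's: {9c96f46} — 1 commit.

1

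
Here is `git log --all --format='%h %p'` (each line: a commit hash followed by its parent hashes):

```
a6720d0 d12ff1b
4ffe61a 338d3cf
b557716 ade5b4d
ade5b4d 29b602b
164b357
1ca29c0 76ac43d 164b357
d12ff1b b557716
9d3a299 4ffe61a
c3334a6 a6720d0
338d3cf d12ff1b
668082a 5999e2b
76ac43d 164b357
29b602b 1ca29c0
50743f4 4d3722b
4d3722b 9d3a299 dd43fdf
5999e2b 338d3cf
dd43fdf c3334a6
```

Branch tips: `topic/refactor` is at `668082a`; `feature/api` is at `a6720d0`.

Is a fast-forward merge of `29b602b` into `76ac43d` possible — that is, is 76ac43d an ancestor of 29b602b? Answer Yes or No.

Yes

A fast-forward from 76ac43d to 29b602b is possible iff 76ac43d is an ancestor of 29b602b.
Ancestors of 29b602b: {164b357, 1ca29c0, 29b602b, 76ac43d}.
76ac43d is among them, so fast-forward is possible.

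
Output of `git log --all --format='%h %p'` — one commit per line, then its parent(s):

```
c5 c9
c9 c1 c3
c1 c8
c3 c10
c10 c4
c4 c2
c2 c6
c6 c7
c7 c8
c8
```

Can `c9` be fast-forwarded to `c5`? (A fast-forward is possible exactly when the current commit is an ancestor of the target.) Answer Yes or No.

Yes

A fast-forward from c9 to c5 is possible iff c9 is an ancestor of c5.
Ancestors of c5: {c1, c10, c2, c3, c4, c5, c6, c7, c8, c9}.
c9 is among them, so fast-forward is possible.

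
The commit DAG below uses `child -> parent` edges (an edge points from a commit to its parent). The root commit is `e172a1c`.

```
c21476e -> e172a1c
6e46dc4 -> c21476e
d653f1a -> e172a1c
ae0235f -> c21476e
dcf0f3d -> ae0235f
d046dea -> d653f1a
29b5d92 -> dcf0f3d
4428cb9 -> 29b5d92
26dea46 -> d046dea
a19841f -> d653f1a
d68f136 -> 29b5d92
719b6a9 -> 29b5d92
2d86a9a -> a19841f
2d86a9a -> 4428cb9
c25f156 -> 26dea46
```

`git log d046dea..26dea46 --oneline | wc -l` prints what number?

Reachable from 26dea46: {26dea46, d046dea, d653f1a, e172a1c}.
Reachable from d046dea: {d046dea, d653f1a, e172a1c}.
In 26dea46's history but not d046dea's: {26dea46} — 1 commit.

1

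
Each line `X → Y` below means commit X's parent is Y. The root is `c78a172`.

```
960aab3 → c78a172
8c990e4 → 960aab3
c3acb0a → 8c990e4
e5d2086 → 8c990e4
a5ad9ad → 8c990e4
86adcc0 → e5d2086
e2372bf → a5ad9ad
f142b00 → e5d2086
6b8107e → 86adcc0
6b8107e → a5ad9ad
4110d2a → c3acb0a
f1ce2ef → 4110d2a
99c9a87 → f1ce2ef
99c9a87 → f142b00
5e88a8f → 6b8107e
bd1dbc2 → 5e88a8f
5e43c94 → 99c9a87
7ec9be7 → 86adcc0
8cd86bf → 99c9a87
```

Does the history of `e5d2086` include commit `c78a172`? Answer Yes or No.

Ancestors of e5d2086 (commits reachable by following parents): {8c990e4, 960aab3, c78a172, e5d2086}.
c78a172 is in that set, so it is an ancestor of e5d2086.

Yes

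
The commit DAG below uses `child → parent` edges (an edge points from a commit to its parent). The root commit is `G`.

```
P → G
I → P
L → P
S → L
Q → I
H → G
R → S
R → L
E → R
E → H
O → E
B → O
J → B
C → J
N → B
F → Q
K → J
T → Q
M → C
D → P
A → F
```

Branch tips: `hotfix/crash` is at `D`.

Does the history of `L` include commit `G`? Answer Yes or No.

Yes

Ancestors of L (commits reachable by following parents): {G, L, P}.
G is in that set, so it is an ancestor of L.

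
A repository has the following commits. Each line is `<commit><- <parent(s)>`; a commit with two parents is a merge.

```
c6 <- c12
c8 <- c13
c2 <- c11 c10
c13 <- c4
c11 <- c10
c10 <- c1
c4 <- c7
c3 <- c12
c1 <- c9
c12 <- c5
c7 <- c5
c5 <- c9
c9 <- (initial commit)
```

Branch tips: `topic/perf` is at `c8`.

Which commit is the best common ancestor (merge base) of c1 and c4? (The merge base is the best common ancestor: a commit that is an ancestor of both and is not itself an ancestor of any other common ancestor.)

Ancestors of c1: {c1, c9}.
Ancestors of c4: {c4, c5, c7, c9}.
Common ancestors: {c9}.
The only common ancestor is c9, so it is the merge base.

c9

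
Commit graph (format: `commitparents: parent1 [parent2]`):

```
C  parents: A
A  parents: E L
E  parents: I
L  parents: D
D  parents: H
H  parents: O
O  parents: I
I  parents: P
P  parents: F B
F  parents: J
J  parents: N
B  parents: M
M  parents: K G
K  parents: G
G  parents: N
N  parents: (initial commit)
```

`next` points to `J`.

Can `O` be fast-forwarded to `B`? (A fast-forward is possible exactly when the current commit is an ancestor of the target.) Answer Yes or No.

No

A fast-forward from O to B is possible iff O is an ancestor of B.
Ancestors of B: {B, G, K, M, N}.
O is not among them, so fast-forward is not possible.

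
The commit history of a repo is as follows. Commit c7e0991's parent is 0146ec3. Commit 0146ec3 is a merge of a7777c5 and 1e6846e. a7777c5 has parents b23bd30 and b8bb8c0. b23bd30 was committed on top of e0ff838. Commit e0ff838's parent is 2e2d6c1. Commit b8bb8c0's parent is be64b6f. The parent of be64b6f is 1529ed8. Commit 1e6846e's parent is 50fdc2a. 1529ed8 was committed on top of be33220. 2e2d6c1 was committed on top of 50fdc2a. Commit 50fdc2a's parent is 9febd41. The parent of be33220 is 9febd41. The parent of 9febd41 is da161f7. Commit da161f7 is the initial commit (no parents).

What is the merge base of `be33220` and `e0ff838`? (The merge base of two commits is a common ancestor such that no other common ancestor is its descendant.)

Ancestors of be33220: {9febd41, be33220, da161f7}.
Ancestors of e0ff838: {2e2d6c1, 50fdc2a, 9febd41, da161f7, e0ff838}.
Common ancestors: {9febd41, da161f7}.
Among these, 9febd41 is not an ancestor of any other common ancestor — it is the merge base.

9febd41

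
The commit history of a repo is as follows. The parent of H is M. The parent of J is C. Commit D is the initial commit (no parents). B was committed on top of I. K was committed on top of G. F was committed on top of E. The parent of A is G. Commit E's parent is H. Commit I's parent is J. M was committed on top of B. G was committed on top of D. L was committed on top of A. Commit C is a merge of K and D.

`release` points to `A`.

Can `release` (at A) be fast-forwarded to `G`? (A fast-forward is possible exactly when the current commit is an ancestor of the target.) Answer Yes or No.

No

A fast-forward from A to G is possible iff A is an ancestor of G.
Ancestors of G: {D, G}.
A is not among them, so fast-forward is not possible.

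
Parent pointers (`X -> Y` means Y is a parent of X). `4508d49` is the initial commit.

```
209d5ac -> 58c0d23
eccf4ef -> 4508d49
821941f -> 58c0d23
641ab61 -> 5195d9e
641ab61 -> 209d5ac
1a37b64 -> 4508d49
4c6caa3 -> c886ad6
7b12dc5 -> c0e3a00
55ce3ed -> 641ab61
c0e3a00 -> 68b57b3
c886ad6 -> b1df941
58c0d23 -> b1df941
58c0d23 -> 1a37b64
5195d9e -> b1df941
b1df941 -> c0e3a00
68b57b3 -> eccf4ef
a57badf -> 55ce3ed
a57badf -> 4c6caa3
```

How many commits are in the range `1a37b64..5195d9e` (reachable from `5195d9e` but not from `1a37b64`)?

5

Reachable from 5195d9e: {4508d49, 5195d9e, 68b57b3, b1df941, c0e3a00, eccf4ef}.
Reachable from 1a37b64: {1a37b64, 4508d49}.
In 5195d9e's history but not 1a37b64's: {5195d9e, 68b57b3, b1df941, c0e3a00, eccf4ef} — 5 commits.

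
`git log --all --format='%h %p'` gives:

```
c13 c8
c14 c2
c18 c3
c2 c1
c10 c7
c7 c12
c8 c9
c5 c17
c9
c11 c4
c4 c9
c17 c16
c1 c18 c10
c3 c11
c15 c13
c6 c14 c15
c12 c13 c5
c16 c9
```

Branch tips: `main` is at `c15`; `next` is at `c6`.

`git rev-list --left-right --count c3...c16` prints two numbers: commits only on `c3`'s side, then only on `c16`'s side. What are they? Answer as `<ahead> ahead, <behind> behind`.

3 ahead, 1 behind

Reachable from c3: {c11, c3, c4, c9}.
Reachable from c16: {c16, c9}.
Only in c3's history (ahead): {c11, c3, c4} — 3.
Only in c16's history (behind): {c16} — 1.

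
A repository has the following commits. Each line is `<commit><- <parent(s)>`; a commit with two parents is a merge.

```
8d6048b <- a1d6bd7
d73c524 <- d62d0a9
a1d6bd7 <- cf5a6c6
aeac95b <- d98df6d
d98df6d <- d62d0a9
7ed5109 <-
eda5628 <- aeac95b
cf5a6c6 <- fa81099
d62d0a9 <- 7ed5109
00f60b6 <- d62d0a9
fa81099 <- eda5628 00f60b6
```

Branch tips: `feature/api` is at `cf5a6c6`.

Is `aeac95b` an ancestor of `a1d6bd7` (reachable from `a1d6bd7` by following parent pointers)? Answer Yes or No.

Ancestors of a1d6bd7 (commits reachable by following parents): {00f60b6, 7ed5109, a1d6bd7, aeac95b, cf5a6c6, d62d0a9, d98df6d, eda5628, fa81099}.
aeac95b is in that set, so it is an ancestor of a1d6bd7.

Yes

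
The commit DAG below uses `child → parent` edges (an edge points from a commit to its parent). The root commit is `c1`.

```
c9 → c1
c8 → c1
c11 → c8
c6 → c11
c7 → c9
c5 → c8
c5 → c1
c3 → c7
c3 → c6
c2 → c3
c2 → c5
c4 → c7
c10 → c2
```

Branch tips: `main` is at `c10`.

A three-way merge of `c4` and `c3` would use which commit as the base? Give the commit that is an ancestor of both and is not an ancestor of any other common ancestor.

Ancestors of c4: {c1, c4, c7, c9}.
Ancestors of c3: {c1, c11, c3, c6, c7, c8, c9}.
Common ancestors: {c1, c7, c9}.
Among these, c7 is not an ancestor of any other common ancestor — it is the merge base.

c7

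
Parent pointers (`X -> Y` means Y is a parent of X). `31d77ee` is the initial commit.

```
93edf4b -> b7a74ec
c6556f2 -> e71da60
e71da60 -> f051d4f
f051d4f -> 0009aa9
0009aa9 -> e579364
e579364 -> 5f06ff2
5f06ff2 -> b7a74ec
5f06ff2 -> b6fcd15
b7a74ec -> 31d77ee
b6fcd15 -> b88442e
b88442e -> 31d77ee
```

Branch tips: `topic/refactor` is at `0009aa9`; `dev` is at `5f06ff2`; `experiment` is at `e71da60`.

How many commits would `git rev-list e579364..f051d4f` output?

2

Reachable from f051d4f: {0009aa9, 31d77ee, 5f06ff2, b6fcd15, b7a74ec, b88442e, e579364, f051d4f}.
Reachable from e579364: {31d77ee, 5f06ff2, b6fcd15, b7a74ec, b88442e, e579364}.
In f051d4f's history but not e579364's: {0009aa9, f051d4f} — 2 commits.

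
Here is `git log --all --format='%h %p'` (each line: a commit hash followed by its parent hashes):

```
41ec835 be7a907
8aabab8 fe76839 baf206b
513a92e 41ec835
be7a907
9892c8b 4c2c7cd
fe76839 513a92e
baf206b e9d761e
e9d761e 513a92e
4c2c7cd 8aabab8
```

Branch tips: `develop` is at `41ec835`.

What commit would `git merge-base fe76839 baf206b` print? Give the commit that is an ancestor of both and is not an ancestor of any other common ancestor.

Ancestors of fe76839: {41ec835, 513a92e, be7a907, fe76839}.
Ancestors of baf206b: {41ec835, 513a92e, baf206b, be7a907, e9d761e}.
Common ancestors: {41ec835, 513a92e, be7a907}.
Among these, 513a92e is not an ancestor of any other common ancestor — it is the merge base.

513a92e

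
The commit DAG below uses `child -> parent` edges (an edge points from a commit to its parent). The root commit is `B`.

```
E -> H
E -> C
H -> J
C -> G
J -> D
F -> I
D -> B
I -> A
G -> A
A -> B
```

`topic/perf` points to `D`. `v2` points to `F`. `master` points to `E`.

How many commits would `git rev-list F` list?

4

Walking parent pointers from F: reachable set = {A, B, F, I}.
That is 4 commits.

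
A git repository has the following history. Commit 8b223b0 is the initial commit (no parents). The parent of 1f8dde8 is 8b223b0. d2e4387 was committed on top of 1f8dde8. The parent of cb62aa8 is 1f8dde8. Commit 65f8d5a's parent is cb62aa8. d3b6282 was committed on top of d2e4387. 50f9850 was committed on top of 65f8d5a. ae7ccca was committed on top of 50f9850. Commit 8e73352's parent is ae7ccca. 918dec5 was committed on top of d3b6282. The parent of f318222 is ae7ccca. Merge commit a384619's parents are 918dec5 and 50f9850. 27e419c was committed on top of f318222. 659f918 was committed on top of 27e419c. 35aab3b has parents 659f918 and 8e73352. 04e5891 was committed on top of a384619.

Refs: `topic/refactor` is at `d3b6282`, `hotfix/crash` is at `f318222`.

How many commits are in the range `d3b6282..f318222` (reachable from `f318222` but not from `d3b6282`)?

Reachable from f318222: {1f8dde8, 50f9850, 65f8d5a, 8b223b0, ae7ccca, cb62aa8, f318222}.
Reachable from d3b6282: {1f8dde8, 8b223b0, d2e4387, d3b6282}.
In f318222's history but not d3b6282's: {50f9850, 65f8d5a, ae7ccca, cb62aa8, f318222} — 5 commits.

5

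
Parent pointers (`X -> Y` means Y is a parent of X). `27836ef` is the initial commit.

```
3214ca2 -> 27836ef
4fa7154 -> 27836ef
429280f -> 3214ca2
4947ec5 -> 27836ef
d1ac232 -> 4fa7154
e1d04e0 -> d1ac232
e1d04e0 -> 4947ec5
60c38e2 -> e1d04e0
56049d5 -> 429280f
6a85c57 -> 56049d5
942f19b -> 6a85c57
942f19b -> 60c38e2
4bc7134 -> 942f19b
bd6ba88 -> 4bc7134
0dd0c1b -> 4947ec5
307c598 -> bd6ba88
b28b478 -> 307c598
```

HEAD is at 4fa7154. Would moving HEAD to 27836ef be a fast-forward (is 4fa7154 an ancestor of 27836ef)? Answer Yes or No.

A fast-forward from 4fa7154 to 27836ef is possible iff 4fa7154 is an ancestor of 27836ef.
Ancestors of 27836ef: {27836ef}.
4fa7154 is not among them, so fast-forward is not possible.

No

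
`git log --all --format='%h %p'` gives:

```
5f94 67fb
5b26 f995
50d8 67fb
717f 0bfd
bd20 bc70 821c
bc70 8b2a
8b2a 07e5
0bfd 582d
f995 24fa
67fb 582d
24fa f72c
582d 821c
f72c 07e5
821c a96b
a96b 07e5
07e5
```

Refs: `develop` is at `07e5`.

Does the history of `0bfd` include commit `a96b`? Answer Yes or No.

Yes

Ancestors of 0bfd (commits reachable by following parents): {07e5, 0bfd, 582d, 821c, a96b}.
a96b is in that set, so it is an ancestor of 0bfd.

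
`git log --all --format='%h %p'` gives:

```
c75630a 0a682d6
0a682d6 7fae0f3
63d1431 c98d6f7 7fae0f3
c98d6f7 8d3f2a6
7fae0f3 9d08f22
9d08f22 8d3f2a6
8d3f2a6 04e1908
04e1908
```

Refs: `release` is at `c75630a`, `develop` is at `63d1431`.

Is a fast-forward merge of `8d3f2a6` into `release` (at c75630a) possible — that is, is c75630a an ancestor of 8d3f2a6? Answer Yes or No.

No

A fast-forward from c75630a to 8d3f2a6 is possible iff c75630a is an ancestor of 8d3f2a6.
Ancestors of 8d3f2a6: {04e1908, 8d3f2a6}.
c75630a is not among them, so fast-forward is not possible.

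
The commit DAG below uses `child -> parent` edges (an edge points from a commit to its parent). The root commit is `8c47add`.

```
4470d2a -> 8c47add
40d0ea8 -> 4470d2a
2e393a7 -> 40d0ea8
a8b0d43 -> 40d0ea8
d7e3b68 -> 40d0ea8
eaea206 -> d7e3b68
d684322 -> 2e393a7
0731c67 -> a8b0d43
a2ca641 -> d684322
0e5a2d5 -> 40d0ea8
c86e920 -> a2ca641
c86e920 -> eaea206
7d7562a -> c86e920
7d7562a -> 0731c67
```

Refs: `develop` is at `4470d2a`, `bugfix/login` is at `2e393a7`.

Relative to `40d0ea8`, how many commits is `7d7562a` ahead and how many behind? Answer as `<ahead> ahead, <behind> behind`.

9 ahead, 0 behind

Reachable from 7d7562a: {0731c67, 2e393a7, 40d0ea8, 4470d2a, 7d7562a, 8c47add, a2ca641, a8b0d43, c86e920, d684322, d7e3b68, eaea206}.
Reachable from 40d0ea8: {40d0ea8, 4470d2a, 8c47add}.
Only in 7d7562a's history (ahead): {0731c67, 2e393a7, 7d7562a, a2ca641, a8b0d43, c86e920, d684322, d7e3b68, eaea206} — 9.
Only in 40d0ea8's history (behind): {} — 0.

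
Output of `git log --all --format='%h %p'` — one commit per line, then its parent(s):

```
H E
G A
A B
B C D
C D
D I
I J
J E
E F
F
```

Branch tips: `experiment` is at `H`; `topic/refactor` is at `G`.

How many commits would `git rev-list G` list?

Walking parent pointers from G: reachable set = {A, B, C, D, E, F, G, I, J}.
That is 9 commits.

9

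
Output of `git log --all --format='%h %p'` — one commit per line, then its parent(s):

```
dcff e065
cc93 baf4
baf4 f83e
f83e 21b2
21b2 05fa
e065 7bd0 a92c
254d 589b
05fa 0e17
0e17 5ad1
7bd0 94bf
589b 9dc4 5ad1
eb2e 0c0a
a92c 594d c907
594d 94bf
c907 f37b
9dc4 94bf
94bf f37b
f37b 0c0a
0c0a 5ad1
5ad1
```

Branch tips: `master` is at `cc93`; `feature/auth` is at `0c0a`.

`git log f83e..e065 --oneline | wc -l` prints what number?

8

Reachable from e065: {0c0a, 594d, 5ad1, 7bd0, 94bf, a92c, c907, e065, f37b}.
Reachable from f83e: {05fa, 0e17, 21b2, 5ad1, f83e}.
In e065's history but not f83e's: {0c0a, 594d, 7bd0, 94bf, a92c, c907, e065, f37b} — 8 commits.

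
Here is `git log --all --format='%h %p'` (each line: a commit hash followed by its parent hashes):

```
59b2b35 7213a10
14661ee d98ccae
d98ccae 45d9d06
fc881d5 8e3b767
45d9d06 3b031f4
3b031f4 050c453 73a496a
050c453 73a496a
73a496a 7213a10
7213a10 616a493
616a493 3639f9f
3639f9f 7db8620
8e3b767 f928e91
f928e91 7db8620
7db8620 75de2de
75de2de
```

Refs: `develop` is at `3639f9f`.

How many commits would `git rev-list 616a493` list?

Walking parent pointers from 616a493: reachable set = {3639f9f, 616a493, 75de2de, 7db8620}.
That is 4 commits.

4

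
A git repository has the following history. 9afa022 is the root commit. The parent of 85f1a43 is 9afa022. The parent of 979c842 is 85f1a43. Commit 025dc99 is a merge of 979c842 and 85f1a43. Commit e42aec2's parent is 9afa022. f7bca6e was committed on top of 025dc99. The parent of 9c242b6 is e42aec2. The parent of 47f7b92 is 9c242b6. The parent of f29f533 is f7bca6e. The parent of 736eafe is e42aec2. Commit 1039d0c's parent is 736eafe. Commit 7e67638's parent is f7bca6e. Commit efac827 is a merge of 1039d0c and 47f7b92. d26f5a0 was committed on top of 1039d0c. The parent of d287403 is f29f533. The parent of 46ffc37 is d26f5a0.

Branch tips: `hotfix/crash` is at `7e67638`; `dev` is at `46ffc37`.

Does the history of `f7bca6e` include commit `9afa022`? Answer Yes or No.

Ancestors of f7bca6e (commits reachable by following parents): {025dc99, 85f1a43, 979c842, 9afa022, f7bca6e}.
9afa022 is in that set, so it is an ancestor of f7bca6e.

Yes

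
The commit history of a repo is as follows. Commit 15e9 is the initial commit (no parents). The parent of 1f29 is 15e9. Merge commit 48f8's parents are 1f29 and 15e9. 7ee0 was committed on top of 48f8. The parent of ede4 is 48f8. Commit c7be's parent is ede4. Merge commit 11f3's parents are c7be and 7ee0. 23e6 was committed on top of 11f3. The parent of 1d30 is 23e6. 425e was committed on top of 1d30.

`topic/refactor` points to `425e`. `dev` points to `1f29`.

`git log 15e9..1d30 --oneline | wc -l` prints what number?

8

Reachable from 1d30: {11f3, 15e9, 1d30, 1f29, 23e6, 48f8, 7ee0, c7be, ede4}.
Reachable from 15e9: {15e9}.
In 1d30's history but not 15e9's: {11f3, 1d30, 1f29, 23e6, 48f8, 7ee0, c7be, ede4} — 8 commits.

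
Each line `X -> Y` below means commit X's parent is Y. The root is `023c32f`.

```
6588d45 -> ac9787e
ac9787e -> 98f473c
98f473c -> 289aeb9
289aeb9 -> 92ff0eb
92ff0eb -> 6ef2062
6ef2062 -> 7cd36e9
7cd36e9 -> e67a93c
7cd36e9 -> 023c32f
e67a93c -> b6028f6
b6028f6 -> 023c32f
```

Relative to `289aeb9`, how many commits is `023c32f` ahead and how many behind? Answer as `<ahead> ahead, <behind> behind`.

0 ahead, 6 behind

Reachable from 023c32f: {023c32f}.
Reachable from 289aeb9: {023c32f, 289aeb9, 6ef2062, 7cd36e9, 92ff0eb, b6028f6, e67a93c}.
Only in 023c32f's history (ahead): {} — 0.
Only in 289aeb9's history (behind): {289aeb9, 6ef2062, 7cd36e9, 92ff0eb, b6028f6, e67a93c} — 6.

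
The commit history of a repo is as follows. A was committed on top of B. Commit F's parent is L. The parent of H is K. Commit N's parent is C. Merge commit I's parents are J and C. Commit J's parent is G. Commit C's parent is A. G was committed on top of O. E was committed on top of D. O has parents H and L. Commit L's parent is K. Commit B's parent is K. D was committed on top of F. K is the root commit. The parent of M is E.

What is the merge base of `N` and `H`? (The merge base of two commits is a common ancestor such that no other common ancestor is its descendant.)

Ancestors of N: {A, B, C, K, N}.
Ancestors of H: {H, K}.
Common ancestors: {K}.
The only common ancestor is K, so it is the merge base.

K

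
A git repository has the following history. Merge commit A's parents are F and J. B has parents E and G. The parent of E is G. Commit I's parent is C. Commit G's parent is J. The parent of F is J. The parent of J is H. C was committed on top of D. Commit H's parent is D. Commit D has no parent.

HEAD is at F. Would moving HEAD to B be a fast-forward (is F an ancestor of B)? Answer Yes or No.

A fast-forward from F to B is possible iff F is an ancestor of B.
Ancestors of B: {B, D, E, G, H, J}.
F is not among them, so fast-forward is not possible.

No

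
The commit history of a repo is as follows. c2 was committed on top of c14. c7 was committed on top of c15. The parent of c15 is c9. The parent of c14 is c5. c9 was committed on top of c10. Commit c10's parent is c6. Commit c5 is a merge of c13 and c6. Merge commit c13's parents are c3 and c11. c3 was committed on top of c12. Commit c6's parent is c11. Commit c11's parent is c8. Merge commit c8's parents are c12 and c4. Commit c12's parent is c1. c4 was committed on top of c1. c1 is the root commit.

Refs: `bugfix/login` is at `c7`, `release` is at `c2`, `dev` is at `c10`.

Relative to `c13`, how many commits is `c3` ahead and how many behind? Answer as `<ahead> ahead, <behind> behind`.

0 ahead, 4 behind

Reachable from c3: {c1, c12, c3}.
Reachable from c13: {c1, c11, c12, c13, c3, c4, c8}.
Only in c3's history (ahead): {} — 0.
Only in c13's history (behind): {c11, c13, c4, c8} — 4.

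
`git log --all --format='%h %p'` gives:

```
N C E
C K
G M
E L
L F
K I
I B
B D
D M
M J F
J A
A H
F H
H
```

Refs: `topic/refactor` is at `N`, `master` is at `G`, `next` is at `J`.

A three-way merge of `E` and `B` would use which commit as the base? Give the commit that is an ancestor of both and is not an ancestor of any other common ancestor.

F

Ancestors of E: {E, F, H, L}.
Ancestors of B: {A, B, D, F, H, J, M}.
Common ancestors: {F, H}.
Among these, F is not an ancestor of any other common ancestor — it is the merge base.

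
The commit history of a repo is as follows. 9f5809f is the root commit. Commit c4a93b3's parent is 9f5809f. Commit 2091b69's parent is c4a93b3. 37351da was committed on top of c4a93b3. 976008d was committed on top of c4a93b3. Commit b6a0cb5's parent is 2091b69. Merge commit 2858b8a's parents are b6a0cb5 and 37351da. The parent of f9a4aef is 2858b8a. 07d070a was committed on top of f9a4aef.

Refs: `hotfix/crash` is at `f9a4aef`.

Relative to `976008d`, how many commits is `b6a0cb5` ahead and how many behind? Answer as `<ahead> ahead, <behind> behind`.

2 ahead, 1 behind

Reachable from b6a0cb5: {2091b69, 9f5809f, b6a0cb5, c4a93b3}.
Reachable from 976008d: {976008d, 9f5809f, c4a93b3}.
Only in b6a0cb5's history (ahead): {2091b69, b6a0cb5} — 2.
Only in 976008d's history (behind): {976008d} — 1.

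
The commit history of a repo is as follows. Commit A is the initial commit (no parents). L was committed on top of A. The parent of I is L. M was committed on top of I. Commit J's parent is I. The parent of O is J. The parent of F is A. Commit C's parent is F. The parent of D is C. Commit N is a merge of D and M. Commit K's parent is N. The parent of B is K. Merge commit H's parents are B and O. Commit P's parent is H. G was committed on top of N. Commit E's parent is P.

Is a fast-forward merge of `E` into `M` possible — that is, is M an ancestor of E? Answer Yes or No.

A fast-forward from M to E is possible iff M is an ancestor of E.
Ancestors of E: {A, B, C, D, E, F, H, I, J, K, L, M, N, O, P}.
M is among them, so fast-forward is possible.

Yes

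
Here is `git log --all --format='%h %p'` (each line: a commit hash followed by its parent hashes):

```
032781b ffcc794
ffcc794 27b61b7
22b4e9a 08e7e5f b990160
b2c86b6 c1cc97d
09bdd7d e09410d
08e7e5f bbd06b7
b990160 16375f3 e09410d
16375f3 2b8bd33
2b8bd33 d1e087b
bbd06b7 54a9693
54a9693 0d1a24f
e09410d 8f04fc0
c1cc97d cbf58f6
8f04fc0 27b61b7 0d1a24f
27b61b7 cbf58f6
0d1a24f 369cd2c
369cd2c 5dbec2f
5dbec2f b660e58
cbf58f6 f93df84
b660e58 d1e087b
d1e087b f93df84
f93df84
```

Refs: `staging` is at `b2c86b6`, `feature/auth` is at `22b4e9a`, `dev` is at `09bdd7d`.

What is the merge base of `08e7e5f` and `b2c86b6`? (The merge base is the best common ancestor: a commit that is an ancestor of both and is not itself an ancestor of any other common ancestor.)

Ancestors of 08e7e5f: {08e7e5f, 0d1a24f, 369cd2c, 54a9693, 5dbec2f, b660e58, bbd06b7, d1e087b, f93df84}.
Ancestors of b2c86b6: {b2c86b6, c1cc97d, cbf58f6, f93df84}.
Common ancestors: {f93df84}.
The only common ancestor is f93df84, so it is the merge base.

f93df84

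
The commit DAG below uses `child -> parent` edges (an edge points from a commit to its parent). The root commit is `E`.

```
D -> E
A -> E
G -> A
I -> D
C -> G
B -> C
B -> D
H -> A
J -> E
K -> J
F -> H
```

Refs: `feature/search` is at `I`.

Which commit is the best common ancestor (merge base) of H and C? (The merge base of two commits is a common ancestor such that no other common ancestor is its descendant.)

Ancestors of H: {A, E, H}.
Ancestors of C: {A, C, E, G}.
Common ancestors: {A, E}.
Among these, A is not an ancestor of any other common ancestor — it is the merge base.

A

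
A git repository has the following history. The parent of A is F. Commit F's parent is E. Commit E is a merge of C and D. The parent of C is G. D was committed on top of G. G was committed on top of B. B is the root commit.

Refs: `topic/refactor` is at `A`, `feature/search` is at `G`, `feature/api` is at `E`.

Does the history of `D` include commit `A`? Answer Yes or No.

No

Ancestors of D: {B, D, G}.
A is not in that set, so it is not an ancestor of D.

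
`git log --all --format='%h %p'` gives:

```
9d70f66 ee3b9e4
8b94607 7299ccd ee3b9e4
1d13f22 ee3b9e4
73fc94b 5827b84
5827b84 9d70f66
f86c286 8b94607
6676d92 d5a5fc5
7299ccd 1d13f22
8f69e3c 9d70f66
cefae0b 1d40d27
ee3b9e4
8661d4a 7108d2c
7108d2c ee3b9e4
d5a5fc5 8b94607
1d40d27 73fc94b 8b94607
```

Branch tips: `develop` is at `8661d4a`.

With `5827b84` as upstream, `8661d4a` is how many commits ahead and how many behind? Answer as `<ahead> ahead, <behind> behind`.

Reachable from 8661d4a: {7108d2c, 8661d4a, ee3b9e4}.
Reachable from 5827b84: {5827b84, 9d70f66, ee3b9e4}.
Only in 8661d4a's history (ahead): {7108d2c, 8661d4a} — 2.
Only in 5827b84's history (behind): {5827b84, 9d70f66} — 2.

2 ahead, 2 behind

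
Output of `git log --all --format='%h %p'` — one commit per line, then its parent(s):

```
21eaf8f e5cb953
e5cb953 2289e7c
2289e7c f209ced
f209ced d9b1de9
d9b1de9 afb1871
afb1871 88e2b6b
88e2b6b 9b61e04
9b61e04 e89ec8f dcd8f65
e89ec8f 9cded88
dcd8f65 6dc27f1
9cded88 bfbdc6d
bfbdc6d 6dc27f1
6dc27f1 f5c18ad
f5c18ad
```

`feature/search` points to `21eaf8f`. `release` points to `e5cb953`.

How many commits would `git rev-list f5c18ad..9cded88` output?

3

Reachable from 9cded88: {6dc27f1, 9cded88, bfbdc6d, f5c18ad}.
Reachable from f5c18ad: {f5c18ad}.
In 9cded88's history but not f5c18ad's: {6dc27f1, 9cded88, bfbdc6d} — 3 commits.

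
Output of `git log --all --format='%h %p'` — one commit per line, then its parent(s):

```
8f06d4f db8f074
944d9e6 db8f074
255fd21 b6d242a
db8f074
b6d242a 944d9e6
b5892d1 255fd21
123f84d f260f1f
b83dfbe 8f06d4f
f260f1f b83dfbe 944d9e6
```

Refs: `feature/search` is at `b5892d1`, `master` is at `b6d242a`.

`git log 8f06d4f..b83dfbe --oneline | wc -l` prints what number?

1

Reachable from b83dfbe: {8f06d4f, b83dfbe, db8f074}.
Reachable from 8f06d4f: {8f06d4f, db8f074}.
In b83dfbe's history but not 8f06d4f's: {b83dfbe} — 1 commit.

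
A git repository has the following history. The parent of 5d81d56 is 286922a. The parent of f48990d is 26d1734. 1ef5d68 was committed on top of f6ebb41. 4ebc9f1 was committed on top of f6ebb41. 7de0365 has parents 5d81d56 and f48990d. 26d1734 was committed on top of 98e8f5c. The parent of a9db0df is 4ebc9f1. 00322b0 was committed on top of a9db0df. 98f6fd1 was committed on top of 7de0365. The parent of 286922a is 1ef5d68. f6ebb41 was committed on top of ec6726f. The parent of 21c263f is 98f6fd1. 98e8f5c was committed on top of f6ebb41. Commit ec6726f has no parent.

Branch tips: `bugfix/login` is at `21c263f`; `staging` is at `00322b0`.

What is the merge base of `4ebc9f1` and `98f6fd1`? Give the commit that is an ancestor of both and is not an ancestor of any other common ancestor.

f6ebb41

Ancestors of 4ebc9f1: {4ebc9f1, ec6726f, f6ebb41}.
Ancestors of 98f6fd1: {1ef5d68, 26d1734, 286922a, 5d81d56, 7de0365, 98e8f5c, 98f6fd1, ec6726f, f48990d, f6ebb41}.
Common ancestors: {ec6726f, f6ebb41}.
Among these, f6ebb41 is not an ancestor of any other common ancestor — it is the merge base.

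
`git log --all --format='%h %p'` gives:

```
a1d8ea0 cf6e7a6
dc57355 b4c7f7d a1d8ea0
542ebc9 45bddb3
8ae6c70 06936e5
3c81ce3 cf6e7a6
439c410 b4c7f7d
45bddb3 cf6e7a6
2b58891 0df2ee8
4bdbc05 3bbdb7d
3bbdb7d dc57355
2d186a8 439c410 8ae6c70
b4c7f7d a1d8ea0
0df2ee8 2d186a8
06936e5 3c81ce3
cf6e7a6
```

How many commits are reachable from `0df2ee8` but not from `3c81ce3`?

Reachable from 0df2ee8: {06936e5, 0df2ee8, 2d186a8, 3c81ce3, 439c410, 8ae6c70, a1d8ea0, b4c7f7d, cf6e7a6}.
Reachable from 3c81ce3: {3c81ce3, cf6e7a6}.
In 0df2ee8's history but not 3c81ce3's: {06936e5, 0df2ee8, 2d186a8, 439c410, 8ae6c70, a1d8ea0, b4c7f7d} — 7 commits.

7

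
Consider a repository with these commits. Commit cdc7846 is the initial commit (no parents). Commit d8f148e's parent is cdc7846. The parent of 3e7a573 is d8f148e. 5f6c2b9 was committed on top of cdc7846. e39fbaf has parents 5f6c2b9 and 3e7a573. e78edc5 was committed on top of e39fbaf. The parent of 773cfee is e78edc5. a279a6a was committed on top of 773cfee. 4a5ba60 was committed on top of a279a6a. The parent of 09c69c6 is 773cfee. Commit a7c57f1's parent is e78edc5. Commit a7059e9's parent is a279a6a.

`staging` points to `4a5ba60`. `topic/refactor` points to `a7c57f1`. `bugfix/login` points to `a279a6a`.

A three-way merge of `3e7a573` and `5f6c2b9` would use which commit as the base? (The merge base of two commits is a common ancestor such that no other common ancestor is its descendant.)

cdc7846

Ancestors of 3e7a573: {3e7a573, cdc7846, d8f148e}.
Ancestors of 5f6c2b9: {5f6c2b9, cdc7846}.
Common ancestors: {cdc7846}.
The only common ancestor is cdc7846, so it is the merge base.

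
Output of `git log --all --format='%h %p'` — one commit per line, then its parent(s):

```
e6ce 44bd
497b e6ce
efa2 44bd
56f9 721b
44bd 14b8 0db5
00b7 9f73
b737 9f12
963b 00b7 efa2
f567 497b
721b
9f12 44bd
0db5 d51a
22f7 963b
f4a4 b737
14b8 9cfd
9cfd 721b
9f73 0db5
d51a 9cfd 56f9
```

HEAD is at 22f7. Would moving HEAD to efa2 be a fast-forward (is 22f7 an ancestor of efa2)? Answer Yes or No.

A fast-forward from 22f7 to efa2 is possible iff 22f7 is an ancestor of efa2.
Ancestors of efa2: {0db5, 14b8, 44bd, 56f9, 721b, 9cfd, d51a, efa2}.
22f7 is not among them, so fast-forward is not possible.

No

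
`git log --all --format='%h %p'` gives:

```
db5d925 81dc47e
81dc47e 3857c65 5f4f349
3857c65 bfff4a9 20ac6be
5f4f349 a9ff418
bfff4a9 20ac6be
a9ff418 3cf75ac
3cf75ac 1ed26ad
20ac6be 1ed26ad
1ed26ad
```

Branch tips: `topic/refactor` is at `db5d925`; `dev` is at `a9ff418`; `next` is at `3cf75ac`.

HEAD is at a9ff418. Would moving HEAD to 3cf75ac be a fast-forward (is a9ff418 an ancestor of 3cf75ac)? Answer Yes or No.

A fast-forward from a9ff418 to 3cf75ac is possible iff a9ff418 is an ancestor of 3cf75ac.
Ancestors of 3cf75ac: {1ed26ad, 3cf75ac}.
a9ff418 is not among them, so fast-forward is not possible.

No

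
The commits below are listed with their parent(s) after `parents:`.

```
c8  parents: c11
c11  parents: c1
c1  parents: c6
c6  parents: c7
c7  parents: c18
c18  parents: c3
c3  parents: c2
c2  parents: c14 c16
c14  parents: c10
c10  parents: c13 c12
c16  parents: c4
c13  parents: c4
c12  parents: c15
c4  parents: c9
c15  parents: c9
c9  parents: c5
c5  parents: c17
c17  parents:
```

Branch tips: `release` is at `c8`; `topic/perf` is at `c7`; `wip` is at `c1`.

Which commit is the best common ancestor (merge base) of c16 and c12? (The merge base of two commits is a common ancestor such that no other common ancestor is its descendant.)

Ancestors of c16: {c16, c17, c4, c5, c9}.
Ancestors of c12: {c12, c15, c17, c5, c9}.
Common ancestors: {c17, c5, c9}.
Among these, c9 is not an ancestor of any other common ancestor — it is the merge base.

c9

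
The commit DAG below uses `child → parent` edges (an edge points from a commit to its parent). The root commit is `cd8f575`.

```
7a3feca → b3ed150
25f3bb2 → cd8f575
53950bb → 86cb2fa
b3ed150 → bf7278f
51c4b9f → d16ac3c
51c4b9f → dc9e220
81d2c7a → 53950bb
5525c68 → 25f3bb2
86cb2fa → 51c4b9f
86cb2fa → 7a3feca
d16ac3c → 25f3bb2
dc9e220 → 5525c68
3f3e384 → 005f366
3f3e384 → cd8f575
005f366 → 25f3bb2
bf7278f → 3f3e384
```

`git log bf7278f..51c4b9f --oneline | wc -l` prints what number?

4

Reachable from 51c4b9f: {25f3bb2, 51c4b9f, 5525c68, cd8f575, d16ac3c, dc9e220}.
Reachable from bf7278f: {005f366, 25f3bb2, 3f3e384, bf7278f, cd8f575}.
In 51c4b9f's history but not bf7278f's: {51c4b9f, 5525c68, d16ac3c, dc9e220} — 4 commits.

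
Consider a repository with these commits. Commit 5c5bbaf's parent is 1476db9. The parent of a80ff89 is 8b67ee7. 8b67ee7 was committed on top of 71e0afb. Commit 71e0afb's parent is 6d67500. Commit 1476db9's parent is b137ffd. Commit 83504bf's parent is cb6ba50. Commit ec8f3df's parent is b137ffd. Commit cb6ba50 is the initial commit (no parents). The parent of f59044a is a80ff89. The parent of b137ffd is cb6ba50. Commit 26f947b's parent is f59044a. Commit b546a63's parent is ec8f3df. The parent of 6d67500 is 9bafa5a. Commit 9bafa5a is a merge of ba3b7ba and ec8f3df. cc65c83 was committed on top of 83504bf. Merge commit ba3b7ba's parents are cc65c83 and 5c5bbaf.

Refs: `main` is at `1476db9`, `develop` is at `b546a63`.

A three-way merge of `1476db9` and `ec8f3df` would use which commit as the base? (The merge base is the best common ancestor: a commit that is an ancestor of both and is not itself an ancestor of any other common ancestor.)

Ancestors of 1476db9: {1476db9, b137ffd, cb6ba50}.
Ancestors of ec8f3df: {b137ffd, cb6ba50, ec8f3df}.
Common ancestors: {b137ffd, cb6ba50}.
Among these, b137ffd is not an ancestor of any other common ancestor — it is the merge base.

b137ffd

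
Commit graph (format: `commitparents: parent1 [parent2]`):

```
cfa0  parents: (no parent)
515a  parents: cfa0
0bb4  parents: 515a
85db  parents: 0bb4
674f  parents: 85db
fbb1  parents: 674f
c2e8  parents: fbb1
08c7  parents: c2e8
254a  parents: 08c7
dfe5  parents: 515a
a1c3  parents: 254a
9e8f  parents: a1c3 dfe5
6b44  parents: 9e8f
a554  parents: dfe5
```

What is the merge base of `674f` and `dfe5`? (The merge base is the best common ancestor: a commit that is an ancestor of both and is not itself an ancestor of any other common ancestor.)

515a

Ancestors of 674f: {0bb4, 515a, 674f, 85db, cfa0}.
Ancestors of dfe5: {515a, cfa0, dfe5}.
Common ancestors: {515a, cfa0}.
Among these, 515a is not an ancestor of any other common ancestor — it is the merge base.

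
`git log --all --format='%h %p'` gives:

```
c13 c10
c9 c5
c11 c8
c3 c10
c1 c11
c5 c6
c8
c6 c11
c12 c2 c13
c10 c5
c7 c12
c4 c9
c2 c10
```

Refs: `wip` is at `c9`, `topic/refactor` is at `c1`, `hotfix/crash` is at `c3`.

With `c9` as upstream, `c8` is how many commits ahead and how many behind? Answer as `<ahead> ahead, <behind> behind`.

0 ahead, 4 behind

Reachable from c8: {c8}.
Reachable from c9: {c11, c5, c6, c8, c9}.
Only in c8's history (ahead): {} — 0.
Only in c9's history (behind): {c11, c5, c6, c9} — 4.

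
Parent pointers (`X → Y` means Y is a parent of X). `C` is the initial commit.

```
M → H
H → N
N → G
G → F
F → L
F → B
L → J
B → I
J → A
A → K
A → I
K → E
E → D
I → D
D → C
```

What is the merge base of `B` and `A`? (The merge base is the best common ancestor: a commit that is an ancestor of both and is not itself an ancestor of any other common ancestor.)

I

Ancestors of B: {B, C, D, I}.
Ancestors of A: {A, C, D, E, I, K}.
Common ancestors: {C, D, I}.
Among these, I is not an ancestor of any other common ancestor — it is the merge base.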